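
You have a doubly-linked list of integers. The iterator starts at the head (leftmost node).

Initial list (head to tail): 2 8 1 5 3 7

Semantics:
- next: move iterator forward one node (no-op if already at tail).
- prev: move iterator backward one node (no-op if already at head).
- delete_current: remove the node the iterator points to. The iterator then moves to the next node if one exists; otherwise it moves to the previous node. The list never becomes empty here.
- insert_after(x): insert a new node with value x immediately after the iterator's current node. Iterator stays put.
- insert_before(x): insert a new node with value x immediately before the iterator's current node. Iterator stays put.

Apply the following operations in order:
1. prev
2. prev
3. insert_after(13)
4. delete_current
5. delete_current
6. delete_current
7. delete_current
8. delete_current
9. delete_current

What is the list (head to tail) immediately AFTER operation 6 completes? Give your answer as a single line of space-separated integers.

Answer: 1 5 3 7

Derivation:
After 1 (prev): list=[2, 8, 1, 5, 3, 7] cursor@2
After 2 (prev): list=[2, 8, 1, 5, 3, 7] cursor@2
After 3 (insert_after(13)): list=[2, 13, 8, 1, 5, 3, 7] cursor@2
After 4 (delete_current): list=[13, 8, 1, 5, 3, 7] cursor@13
After 5 (delete_current): list=[8, 1, 5, 3, 7] cursor@8
After 6 (delete_current): list=[1, 5, 3, 7] cursor@1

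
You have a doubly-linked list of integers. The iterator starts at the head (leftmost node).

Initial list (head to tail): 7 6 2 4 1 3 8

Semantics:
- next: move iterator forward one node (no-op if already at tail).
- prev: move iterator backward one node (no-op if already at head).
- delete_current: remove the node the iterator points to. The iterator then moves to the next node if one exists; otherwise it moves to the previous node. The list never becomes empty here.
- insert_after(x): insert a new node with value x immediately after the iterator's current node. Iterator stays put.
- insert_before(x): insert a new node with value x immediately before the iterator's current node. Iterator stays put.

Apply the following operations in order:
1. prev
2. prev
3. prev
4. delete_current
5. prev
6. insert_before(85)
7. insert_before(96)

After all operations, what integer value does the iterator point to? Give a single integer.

Answer: 6

Derivation:
After 1 (prev): list=[7, 6, 2, 4, 1, 3, 8] cursor@7
After 2 (prev): list=[7, 6, 2, 4, 1, 3, 8] cursor@7
After 3 (prev): list=[7, 6, 2, 4, 1, 3, 8] cursor@7
After 4 (delete_current): list=[6, 2, 4, 1, 3, 8] cursor@6
After 5 (prev): list=[6, 2, 4, 1, 3, 8] cursor@6
After 6 (insert_before(85)): list=[85, 6, 2, 4, 1, 3, 8] cursor@6
After 7 (insert_before(96)): list=[85, 96, 6, 2, 4, 1, 3, 8] cursor@6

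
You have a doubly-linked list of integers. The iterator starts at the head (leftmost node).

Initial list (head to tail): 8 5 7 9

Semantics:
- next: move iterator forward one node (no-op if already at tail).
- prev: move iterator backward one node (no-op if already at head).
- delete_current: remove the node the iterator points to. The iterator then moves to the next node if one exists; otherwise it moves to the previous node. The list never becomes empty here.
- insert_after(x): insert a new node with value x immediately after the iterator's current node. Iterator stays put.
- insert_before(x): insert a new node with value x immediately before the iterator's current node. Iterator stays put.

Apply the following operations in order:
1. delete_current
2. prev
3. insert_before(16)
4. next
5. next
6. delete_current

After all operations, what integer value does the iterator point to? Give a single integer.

After 1 (delete_current): list=[5, 7, 9] cursor@5
After 2 (prev): list=[5, 7, 9] cursor@5
After 3 (insert_before(16)): list=[16, 5, 7, 9] cursor@5
After 4 (next): list=[16, 5, 7, 9] cursor@7
After 5 (next): list=[16, 5, 7, 9] cursor@9
After 6 (delete_current): list=[16, 5, 7] cursor@7

Answer: 7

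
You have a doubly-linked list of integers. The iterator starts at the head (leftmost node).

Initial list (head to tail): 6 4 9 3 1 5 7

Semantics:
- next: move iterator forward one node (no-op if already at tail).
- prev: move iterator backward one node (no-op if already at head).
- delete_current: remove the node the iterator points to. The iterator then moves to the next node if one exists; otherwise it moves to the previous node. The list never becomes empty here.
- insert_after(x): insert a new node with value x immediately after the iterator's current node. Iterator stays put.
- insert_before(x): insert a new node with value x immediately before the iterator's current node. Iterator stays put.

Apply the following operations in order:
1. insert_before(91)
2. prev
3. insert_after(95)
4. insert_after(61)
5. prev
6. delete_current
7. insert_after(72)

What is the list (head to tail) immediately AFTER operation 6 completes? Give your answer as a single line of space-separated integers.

Answer: 61 95 6 4 9 3 1 5 7

Derivation:
After 1 (insert_before(91)): list=[91, 6, 4, 9, 3, 1, 5, 7] cursor@6
After 2 (prev): list=[91, 6, 4, 9, 3, 1, 5, 7] cursor@91
After 3 (insert_after(95)): list=[91, 95, 6, 4, 9, 3, 1, 5, 7] cursor@91
After 4 (insert_after(61)): list=[91, 61, 95, 6, 4, 9, 3, 1, 5, 7] cursor@91
After 5 (prev): list=[91, 61, 95, 6, 4, 9, 3, 1, 5, 7] cursor@91
After 6 (delete_current): list=[61, 95, 6, 4, 9, 3, 1, 5, 7] cursor@61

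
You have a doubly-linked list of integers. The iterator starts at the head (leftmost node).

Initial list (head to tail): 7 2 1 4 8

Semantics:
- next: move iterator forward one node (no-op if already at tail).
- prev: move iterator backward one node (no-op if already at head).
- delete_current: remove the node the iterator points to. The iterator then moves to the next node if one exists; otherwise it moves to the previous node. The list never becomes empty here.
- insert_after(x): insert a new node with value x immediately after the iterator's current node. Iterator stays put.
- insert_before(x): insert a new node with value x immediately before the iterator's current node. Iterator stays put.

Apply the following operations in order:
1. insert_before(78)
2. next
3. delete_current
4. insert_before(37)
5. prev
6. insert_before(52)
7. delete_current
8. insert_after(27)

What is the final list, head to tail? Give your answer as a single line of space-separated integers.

After 1 (insert_before(78)): list=[78, 7, 2, 1, 4, 8] cursor@7
After 2 (next): list=[78, 7, 2, 1, 4, 8] cursor@2
After 3 (delete_current): list=[78, 7, 1, 4, 8] cursor@1
After 4 (insert_before(37)): list=[78, 7, 37, 1, 4, 8] cursor@1
After 5 (prev): list=[78, 7, 37, 1, 4, 8] cursor@37
After 6 (insert_before(52)): list=[78, 7, 52, 37, 1, 4, 8] cursor@37
After 7 (delete_current): list=[78, 7, 52, 1, 4, 8] cursor@1
After 8 (insert_after(27)): list=[78, 7, 52, 1, 27, 4, 8] cursor@1

Answer: 78 7 52 1 27 4 8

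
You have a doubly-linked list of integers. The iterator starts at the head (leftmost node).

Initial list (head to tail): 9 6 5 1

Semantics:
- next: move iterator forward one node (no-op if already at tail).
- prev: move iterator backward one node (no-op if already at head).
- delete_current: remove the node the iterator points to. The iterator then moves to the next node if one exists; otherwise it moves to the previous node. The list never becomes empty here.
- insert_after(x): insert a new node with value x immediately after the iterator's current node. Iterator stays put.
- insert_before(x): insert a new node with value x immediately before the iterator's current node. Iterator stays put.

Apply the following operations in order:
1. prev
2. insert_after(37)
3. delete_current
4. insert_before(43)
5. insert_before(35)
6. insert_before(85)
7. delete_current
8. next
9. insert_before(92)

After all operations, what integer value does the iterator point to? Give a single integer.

After 1 (prev): list=[9, 6, 5, 1] cursor@9
After 2 (insert_after(37)): list=[9, 37, 6, 5, 1] cursor@9
After 3 (delete_current): list=[37, 6, 5, 1] cursor@37
After 4 (insert_before(43)): list=[43, 37, 6, 5, 1] cursor@37
After 5 (insert_before(35)): list=[43, 35, 37, 6, 5, 1] cursor@37
After 6 (insert_before(85)): list=[43, 35, 85, 37, 6, 5, 1] cursor@37
After 7 (delete_current): list=[43, 35, 85, 6, 5, 1] cursor@6
After 8 (next): list=[43, 35, 85, 6, 5, 1] cursor@5
After 9 (insert_before(92)): list=[43, 35, 85, 6, 92, 5, 1] cursor@5

Answer: 5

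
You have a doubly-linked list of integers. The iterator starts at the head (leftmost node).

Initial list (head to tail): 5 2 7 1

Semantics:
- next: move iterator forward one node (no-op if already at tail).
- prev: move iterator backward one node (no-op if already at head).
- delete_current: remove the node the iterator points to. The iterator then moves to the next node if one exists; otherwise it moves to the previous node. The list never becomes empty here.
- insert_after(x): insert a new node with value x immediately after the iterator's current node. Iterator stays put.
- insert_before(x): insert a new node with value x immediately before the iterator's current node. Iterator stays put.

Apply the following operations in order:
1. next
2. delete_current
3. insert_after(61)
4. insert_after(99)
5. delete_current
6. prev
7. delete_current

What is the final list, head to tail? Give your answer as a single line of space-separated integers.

After 1 (next): list=[5, 2, 7, 1] cursor@2
After 2 (delete_current): list=[5, 7, 1] cursor@7
After 3 (insert_after(61)): list=[5, 7, 61, 1] cursor@7
After 4 (insert_after(99)): list=[5, 7, 99, 61, 1] cursor@7
After 5 (delete_current): list=[5, 99, 61, 1] cursor@99
After 6 (prev): list=[5, 99, 61, 1] cursor@5
After 7 (delete_current): list=[99, 61, 1] cursor@99

Answer: 99 61 1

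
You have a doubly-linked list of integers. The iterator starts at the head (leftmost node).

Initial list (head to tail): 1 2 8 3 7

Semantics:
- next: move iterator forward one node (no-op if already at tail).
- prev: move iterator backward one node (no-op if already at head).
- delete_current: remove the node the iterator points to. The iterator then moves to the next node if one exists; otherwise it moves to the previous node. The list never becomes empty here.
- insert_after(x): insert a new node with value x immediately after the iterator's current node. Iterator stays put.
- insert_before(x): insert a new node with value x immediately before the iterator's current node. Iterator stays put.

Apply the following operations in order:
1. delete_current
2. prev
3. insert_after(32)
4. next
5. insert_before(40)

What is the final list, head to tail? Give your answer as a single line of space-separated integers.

Answer: 2 40 32 8 3 7

Derivation:
After 1 (delete_current): list=[2, 8, 3, 7] cursor@2
After 2 (prev): list=[2, 8, 3, 7] cursor@2
After 3 (insert_after(32)): list=[2, 32, 8, 3, 7] cursor@2
After 4 (next): list=[2, 32, 8, 3, 7] cursor@32
After 5 (insert_before(40)): list=[2, 40, 32, 8, 3, 7] cursor@32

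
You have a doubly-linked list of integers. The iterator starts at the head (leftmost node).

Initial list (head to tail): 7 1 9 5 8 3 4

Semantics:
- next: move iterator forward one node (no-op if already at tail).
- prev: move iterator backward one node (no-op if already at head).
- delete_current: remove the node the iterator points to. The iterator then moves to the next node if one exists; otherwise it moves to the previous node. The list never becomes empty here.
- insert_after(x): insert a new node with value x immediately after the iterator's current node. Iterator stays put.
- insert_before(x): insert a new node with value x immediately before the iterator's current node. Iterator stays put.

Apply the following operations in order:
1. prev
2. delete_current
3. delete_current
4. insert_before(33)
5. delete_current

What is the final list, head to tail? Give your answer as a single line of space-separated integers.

Answer: 33 5 8 3 4

Derivation:
After 1 (prev): list=[7, 1, 9, 5, 8, 3, 4] cursor@7
After 2 (delete_current): list=[1, 9, 5, 8, 3, 4] cursor@1
After 3 (delete_current): list=[9, 5, 8, 3, 4] cursor@9
After 4 (insert_before(33)): list=[33, 9, 5, 8, 3, 4] cursor@9
After 5 (delete_current): list=[33, 5, 8, 3, 4] cursor@5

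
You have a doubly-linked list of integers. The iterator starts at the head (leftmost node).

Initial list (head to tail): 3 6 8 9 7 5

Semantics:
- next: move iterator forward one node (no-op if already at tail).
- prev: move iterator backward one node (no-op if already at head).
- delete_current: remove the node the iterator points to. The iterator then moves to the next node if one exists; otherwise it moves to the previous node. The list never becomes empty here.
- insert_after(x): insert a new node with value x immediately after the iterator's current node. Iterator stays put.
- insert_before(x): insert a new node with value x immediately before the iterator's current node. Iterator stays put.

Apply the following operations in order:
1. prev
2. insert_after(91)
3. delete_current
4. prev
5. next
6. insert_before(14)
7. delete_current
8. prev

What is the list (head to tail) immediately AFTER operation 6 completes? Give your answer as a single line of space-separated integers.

After 1 (prev): list=[3, 6, 8, 9, 7, 5] cursor@3
After 2 (insert_after(91)): list=[3, 91, 6, 8, 9, 7, 5] cursor@3
After 3 (delete_current): list=[91, 6, 8, 9, 7, 5] cursor@91
After 4 (prev): list=[91, 6, 8, 9, 7, 5] cursor@91
After 5 (next): list=[91, 6, 8, 9, 7, 5] cursor@6
After 6 (insert_before(14)): list=[91, 14, 6, 8, 9, 7, 5] cursor@6

Answer: 91 14 6 8 9 7 5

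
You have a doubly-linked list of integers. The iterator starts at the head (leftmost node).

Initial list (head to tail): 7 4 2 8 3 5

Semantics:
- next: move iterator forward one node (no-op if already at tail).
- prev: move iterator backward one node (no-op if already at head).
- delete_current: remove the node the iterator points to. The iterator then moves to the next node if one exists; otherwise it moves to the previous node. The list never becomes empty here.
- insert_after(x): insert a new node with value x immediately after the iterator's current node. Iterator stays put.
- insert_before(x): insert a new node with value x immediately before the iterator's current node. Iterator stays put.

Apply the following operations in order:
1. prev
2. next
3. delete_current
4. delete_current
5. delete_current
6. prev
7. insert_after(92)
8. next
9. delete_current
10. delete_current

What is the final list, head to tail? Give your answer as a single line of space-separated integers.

Answer: 7 5

Derivation:
After 1 (prev): list=[7, 4, 2, 8, 3, 5] cursor@7
After 2 (next): list=[7, 4, 2, 8, 3, 5] cursor@4
After 3 (delete_current): list=[7, 2, 8, 3, 5] cursor@2
After 4 (delete_current): list=[7, 8, 3, 5] cursor@8
After 5 (delete_current): list=[7, 3, 5] cursor@3
After 6 (prev): list=[7, 3, 5] cursor@7
After 7 (insert_after(92)): list=[7, 92, 3, 5] cursor@7
After 8 (next): list=[7, 92, 3, 5] cursor@92
After 9 (delete_current): list=[7, 3, 5] cursor@3
After 10 (delete_current): list=[7, 5] cursor@5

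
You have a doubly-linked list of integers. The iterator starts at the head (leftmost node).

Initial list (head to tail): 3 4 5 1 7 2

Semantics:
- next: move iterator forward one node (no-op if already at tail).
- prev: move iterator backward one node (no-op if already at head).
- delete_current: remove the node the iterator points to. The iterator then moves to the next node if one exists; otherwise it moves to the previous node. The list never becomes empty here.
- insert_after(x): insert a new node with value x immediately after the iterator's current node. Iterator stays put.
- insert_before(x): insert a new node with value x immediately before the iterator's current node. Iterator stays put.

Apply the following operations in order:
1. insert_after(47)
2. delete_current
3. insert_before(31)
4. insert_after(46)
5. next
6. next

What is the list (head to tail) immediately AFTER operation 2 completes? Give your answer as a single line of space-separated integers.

Answer: 47 4 5 1 7 2

Derivation:
After 1 (insert_after(47)): list=[3, 47, 4, 5, 1, 7, 2] cursor@3
After 2 (delete_current): list=[47, 4, 5, 1, 7, 2] cursor@47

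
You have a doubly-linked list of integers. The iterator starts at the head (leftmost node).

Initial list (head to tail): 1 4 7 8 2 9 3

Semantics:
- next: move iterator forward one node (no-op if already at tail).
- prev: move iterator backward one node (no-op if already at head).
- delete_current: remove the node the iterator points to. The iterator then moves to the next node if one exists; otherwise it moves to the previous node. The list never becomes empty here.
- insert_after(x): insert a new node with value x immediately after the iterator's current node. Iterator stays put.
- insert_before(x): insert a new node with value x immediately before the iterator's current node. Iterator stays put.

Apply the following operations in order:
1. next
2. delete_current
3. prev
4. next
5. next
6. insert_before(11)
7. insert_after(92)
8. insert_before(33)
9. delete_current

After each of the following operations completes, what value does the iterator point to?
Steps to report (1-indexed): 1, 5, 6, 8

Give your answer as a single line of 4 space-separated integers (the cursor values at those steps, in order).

Answer: 4 8 8 8

Derivation:
After 1 (next): list=[1, 4, 7, 8, 2, 9, 3] cursor@4
After 2 (delete_current): list=[1, 7, 8, 2, 9, 3] cursor@7
After 3 (prev): list=[1, 7, 8, 2, 9, 3] cursor@1
After 4 (next): list=[1, 7, 8, 2, 9, 3] cursor@7
After 5 (next): list=[1, 7, 8, 2, 9, 3] cursor@8
After 6 (insert_before(11)): list=[1, 7, 11, 8, 2, 9, 3] cursor@8
After 7 (insert_after(92)): list=[1, 7, 11, 8, 92, 2, 9, 3] cursor@8
After 8 (insert_before(33)): list=[1, 7, 11, 33, 8, 92, 2, 9, 3] cursor@8
After 9 (delete_current): list=[1, 7, 11, 33, 92, 2, 9, 3] cursor@92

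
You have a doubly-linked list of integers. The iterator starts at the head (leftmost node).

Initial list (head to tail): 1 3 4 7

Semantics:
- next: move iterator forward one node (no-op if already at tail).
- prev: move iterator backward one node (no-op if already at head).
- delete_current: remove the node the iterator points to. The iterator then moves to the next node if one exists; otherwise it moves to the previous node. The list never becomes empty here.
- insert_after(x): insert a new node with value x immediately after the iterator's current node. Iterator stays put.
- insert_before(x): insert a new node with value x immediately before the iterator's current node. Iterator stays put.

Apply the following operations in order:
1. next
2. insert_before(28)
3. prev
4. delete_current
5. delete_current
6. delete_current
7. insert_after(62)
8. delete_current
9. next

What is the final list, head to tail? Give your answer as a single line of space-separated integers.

Answer: 1 62

Derivation:
After 1 (next): list=[1, 3, 4, 7] cursor@3
After 2 (insert_before(28)): list=[1, 28, 3, 4, 7] cursor@3
After 3 (prev): list=[1, 28, 3, 4, 7] cursor@28
After 4 (delete_current): list=[1, 3, 4, 7] cursor@3
After 5 (delete_current): list=[1, 4, 7] cursor@4
After 6 (delete_current): list=[1, 7] cursor@7
After 7 (insert_after(62)): list=[1, 7, 62] cursor@7
After 8 (delete_current): list=[1, 62] cursor@62
After 9 (next): list=[1, 62] cursor@62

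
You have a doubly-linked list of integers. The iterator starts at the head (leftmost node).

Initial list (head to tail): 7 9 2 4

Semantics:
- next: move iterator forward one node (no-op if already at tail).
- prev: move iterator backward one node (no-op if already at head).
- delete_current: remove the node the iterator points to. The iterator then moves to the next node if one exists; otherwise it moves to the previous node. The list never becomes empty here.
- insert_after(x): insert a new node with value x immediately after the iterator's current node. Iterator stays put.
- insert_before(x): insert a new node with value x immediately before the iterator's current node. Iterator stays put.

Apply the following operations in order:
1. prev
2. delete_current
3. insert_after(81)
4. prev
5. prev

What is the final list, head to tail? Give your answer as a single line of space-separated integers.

Answer: 9 81 2 4

Derivation:
After 1 (prev): list=[7, 9, 2, 4] cursor@7
After 2 (delete_current): list=[9, 2, 4] cursor@9
After 3 (insert_after(81)): list=[9, 81, 2, 4] cursor@9
After 4 (prev): list=[9, 81, 2, 4] cursor@9
After 5 (prev): list=[9, 81, 2, 4] cursor@9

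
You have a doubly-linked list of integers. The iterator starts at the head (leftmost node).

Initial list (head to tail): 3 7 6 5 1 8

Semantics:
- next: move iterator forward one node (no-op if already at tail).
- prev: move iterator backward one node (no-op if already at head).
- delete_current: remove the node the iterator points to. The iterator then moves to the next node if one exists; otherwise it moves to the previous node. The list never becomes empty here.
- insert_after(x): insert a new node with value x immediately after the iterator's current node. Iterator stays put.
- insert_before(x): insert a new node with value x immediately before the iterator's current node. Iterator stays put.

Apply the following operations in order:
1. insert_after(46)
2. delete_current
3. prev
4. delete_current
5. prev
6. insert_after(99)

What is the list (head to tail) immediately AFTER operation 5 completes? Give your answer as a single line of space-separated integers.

Answer: 7 6 5 1 8

Derivation:
After 1 (insert_after(46)): list=[3, 46, 7, 6, 5, 1, 8] cursor@3
After 2 (delete_current): list=[46, 7, 6, 5, 1, 8] cursor@46
After 3 (prev): list=[46, 7, 6, 5, 1, 8] cursor@46
After 4 (delete_current): list=[7, 6, 5, 1, 8] cursor@7
After 5 (prev): list=[7, 6, 5, 1, 8] cursor@7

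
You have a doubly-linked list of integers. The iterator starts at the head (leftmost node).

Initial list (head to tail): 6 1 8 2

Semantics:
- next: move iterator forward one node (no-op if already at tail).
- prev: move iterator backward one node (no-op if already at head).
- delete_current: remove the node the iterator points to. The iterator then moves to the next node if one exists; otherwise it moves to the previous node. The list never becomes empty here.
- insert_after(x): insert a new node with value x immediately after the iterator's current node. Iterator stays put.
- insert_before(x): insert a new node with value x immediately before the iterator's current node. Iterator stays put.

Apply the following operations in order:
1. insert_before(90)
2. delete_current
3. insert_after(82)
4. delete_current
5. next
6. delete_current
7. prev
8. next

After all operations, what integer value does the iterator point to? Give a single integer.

After 1 (insert_before(90)): list=[90, 6, 1, 8, 2] cursor@6
After 2 (delete_current): list=[90, 1, 8, 2] cursor@1
After 3 (insert_after(82)): list=[90, 1, 82, 8, 2] cursor@1
After 4 (delete_current): list=[90, 82, 8, 2] cursor@82
After 5 (next): list=[90, 82, 8, 2] cursor@8
After 6 (delete_current): list=[90, 82, 2] cursor@2
After 7 (prev): list=[90, 82, 2] cursor@82
After 8 (next): list=[90, 82, 2] cursor@2

Answer: 2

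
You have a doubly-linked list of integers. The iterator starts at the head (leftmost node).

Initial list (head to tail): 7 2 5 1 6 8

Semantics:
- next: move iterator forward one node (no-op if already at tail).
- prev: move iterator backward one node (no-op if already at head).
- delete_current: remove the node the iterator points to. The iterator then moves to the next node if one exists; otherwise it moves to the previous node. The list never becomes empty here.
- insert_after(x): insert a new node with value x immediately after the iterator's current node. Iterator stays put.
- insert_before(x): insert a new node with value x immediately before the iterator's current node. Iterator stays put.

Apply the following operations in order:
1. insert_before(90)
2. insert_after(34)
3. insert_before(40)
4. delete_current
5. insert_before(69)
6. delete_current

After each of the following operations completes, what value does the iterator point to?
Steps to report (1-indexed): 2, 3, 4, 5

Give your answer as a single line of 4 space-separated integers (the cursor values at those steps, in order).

Answer: 7 7 34 34

Derivation:
After 1 (insert_before(90)): list=[90, 7, 2, 5, 1, 6, 8] cursor@7
After 2 (insert_after(34)): list=[90, 7, 34, 2, 5, 1, 6, 8] cursor@7
After 3 (insert_before(40)): list=[90, 40, 7, 34, 2, 5, 1, 6, 8] cursor@7
After 4 (delete_current): list=[90, 40, 34, 2, 5, 1, 6, 8] cursor@34
After 5 (insert_before(69)): list=[90, 40, 69, 34, 2, 5, 1, 6, 8] cursor@34
After 6 (delete_current): list=[90, 40, 69, 2, 5, 1, 6, 8] cursor@2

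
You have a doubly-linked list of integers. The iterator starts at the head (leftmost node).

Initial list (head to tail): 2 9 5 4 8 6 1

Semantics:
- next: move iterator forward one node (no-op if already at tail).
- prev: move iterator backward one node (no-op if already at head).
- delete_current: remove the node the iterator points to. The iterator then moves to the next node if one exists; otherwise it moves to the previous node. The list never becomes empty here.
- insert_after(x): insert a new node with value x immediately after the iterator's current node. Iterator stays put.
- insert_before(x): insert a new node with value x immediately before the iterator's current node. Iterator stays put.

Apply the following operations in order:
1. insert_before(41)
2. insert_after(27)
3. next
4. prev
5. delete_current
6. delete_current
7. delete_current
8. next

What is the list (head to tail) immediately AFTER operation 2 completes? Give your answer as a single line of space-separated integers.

Answer: 41 2 27 9 5 4 8 6 1

Derivation:
After 1 (insert_before(41)): list=[41, 2, 9, 5, 4, 8, 6, 1] cursor@2
After 2 (insert_after(27)): list=[41, 2, 27, 9, 5, 4, 8, 6, 1] cursor@2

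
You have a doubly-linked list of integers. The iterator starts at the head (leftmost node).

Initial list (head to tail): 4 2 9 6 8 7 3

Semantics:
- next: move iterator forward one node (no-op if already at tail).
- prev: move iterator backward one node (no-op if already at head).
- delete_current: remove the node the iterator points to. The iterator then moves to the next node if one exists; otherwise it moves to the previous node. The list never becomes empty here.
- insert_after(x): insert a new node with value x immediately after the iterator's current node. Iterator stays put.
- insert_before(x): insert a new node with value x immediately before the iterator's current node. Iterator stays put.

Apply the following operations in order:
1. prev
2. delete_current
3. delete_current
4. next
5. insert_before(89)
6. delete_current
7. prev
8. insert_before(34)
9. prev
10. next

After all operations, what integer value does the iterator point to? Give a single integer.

After 1 (prev): list=[4, 2, 9, 6, 8, 7, 3] cursor@4
After 2 (delete_current): list=[2, 9, 6, 8, 7, 3] cursor@2
After 3 (delete_current): list=[9, 6, 8, 7, 3] cursor@9
After 4 (next): list=[9, 6, 8, 7, 3] cursor@6
After 5 (insert_before(89)): list=[9, 89, 6, 8, 7, 3] cursor@6
After 6 (delete_current): list=[9, 89, 8, 7, 3] cursor@8
After 7 (prev): list=[9, 89, 8, 7, 3] cursor@89
After 8 (insert_before(34)): list=[9, 34, 89, 8, 7, 3] cursor@89
After 9 (prev): list=[9, 34, 89, 8, 7, 3] cursor@34
After 10 (next): list=[9, 34, 89, 8, 7, 3] cursor@89

Answer: 89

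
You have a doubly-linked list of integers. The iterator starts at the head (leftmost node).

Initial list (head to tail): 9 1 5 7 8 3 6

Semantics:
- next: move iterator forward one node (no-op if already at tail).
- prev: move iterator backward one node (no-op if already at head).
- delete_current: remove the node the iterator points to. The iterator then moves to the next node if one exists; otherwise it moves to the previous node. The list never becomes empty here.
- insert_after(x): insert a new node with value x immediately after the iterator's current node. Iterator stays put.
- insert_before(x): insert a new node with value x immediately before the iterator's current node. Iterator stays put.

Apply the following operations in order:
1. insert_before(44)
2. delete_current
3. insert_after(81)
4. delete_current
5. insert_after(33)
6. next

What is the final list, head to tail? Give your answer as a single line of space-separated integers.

After 1 (insert_before(44)): list=[44, 9, 1, 5, 7, 8, 3, 6] cursor@9
After 2 (delete_current): list=[44, 1, 5, 7, 8, 3, 6] cursor@1
After 3 (insert_after(81)): list=[44, 1, 81, 5, 7, 8, 3, 6] cursor@1
After 4 (delete_current): list=[44, 81, 5, 7, 8, 3, 6] cursor@81
After 5 (insert_after(33)): list=[44, 81, 33, 5, 7, 8, 3, 6] cursor@81
After 6 (next): list=[44, 81, 33, 5, 7, 8, 3, 6] cursor@33

Answer: 44 81 33 5 7 8 3 6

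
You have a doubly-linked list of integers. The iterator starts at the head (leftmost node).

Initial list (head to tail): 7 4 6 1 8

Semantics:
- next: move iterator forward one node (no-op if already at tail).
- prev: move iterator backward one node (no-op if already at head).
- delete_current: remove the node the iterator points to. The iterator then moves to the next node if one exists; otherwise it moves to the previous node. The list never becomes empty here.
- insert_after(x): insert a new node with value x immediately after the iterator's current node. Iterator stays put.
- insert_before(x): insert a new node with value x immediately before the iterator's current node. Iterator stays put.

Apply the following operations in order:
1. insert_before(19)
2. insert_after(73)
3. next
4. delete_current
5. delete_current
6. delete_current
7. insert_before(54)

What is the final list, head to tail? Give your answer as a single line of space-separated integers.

Answer: 19 7 54 1 8

Derivation:
After 1 (insert_before(19)): list=[19, 7, 4, 6, 1, 8] cursor@7
After 2 (insert_after(73)): list=[19, 7, 73, 4, 6, 1, 8] cursor@7
After 3 (next): list=[19, 7, 73, 4, 6, 1, 8] cursor@73
After 4 (delete_current): list=[19, 7, 4, 6, 1, 8] cursor@4
After 5 (delete_current): list=[19, 7, 6, 1, 8] cursor@6
After 6 (delete_current): list=[19, 7, 1, 8] cursor@1
After 7 (insert_before(54)): list=[19, 7, 54, 1, 8] cursor@1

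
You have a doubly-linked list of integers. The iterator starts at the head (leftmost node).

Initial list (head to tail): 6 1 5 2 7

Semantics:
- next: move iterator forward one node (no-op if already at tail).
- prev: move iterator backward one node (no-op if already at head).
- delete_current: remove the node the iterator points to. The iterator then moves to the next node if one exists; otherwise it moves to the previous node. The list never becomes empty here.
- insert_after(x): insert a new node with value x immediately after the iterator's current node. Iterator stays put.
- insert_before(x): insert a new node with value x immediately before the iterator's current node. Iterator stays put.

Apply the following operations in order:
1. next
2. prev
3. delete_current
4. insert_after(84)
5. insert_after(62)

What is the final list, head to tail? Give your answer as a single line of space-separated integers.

Answer: 1 62 84 5 2 7

Derivation:
After 1 (next): list=[6, 1, 5, 2, 7] cursor@1
After 2 (prev): list=[6, 1, 5, 2, 7] cursor@6
After 3 (delete_current): list=[1, 5, 2, 7] cursor@1
After 4 (insert_after(84)): list=[1, 84, 5, 2, 7] cursor@1
After 5 (insert_after(62)): list=[1, 62, 84, 5, 2, 7] cursor@1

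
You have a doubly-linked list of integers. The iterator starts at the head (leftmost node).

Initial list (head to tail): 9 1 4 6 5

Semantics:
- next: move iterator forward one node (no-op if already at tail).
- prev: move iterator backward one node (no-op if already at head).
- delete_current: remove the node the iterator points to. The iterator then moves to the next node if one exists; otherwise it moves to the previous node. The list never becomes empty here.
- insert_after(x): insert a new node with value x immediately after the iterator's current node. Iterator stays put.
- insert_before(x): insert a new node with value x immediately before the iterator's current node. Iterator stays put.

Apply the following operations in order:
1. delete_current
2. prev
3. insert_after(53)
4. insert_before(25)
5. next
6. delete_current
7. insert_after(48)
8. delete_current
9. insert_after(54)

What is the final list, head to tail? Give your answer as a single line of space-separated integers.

After 1 (delete_current): list=[1, 4, 6, 5] cursor@1
After 2 (prev): list=[1, 4, 6, 5] cursor@1
After 3 (insert_after(53)): list=[1, 53, 4, 6, 5] cursor@1
After 4 (insert_before(25)): list=[25, 1, 53, 4, 6, 5] cursor@1
After 5 (next): list=[25, 1, 53, 4, 6, 5] cursor@53
After 6 (delete_current): list=[25, 1, 4, 6, 5] cursor@4
After 7 (insert_after(48)): list=[25, 1, 4, 48, 6, 5] cursor@4
After 8 (delete_current): list=[25, 1, 48, 6, 5] cursor@48
After 9 (insert_after(54)): list=[25, 1, 48, 54, 6, 5] cursor@48

Answer: 25 1 48 54 6 5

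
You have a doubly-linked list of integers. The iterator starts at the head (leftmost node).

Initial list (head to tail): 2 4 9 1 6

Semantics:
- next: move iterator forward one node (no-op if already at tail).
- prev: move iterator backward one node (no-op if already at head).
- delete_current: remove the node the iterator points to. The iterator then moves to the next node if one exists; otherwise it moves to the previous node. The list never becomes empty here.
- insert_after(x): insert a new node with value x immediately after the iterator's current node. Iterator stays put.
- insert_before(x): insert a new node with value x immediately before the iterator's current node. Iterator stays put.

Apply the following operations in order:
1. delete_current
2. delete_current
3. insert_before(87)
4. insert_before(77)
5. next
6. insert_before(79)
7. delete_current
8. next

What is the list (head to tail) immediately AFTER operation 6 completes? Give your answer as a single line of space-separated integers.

After 1 (delete_current): list=[4, 9, 1, 6] cursor@4
After 2 (delete_current): list=[9, 1, 6] cursor@9
After 3 (insert_before(87)): list=[87, 9, 1, 6] cursor@9
After 4 (insert_before(77)): list=[87, 77, 9, 1, 6] cursor@9
After 5 (next): list=[87, 77, 9, 1, 6] cursor@1
After 6 (insert_before(79)): list=[87, 77, 9, 79, 1, 6] cursor@1

Answer: 87 77 9 79 1 6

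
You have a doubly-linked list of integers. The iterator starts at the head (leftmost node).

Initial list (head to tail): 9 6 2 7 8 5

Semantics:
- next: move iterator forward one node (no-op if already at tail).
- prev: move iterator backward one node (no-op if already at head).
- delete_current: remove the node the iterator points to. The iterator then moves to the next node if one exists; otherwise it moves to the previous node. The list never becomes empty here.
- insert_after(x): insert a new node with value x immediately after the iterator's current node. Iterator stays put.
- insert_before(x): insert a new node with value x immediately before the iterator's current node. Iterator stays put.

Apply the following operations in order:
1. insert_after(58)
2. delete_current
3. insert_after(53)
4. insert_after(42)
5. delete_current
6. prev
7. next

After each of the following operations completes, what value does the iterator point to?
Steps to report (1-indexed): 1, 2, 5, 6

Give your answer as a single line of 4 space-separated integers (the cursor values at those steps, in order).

Answer: 9 58 42 42

Derivation:
After 1 (insert_after(58)): list=[9, 58, 6, 2, 7, 8, 5] cursor@9
After 2 (delete_current): list=[58, 6, 2, 7, 8, 5] cursor@58
After 3 (insert_after(53)): list=[58, 53, 6, 2, 7, 8, 5] cursor@58
After 4 (insert_after(42)): list=[58, 42, 53, 6, 2, 7, 8, 5] cursor@58
After 5 (delete_current): list=[42, 53, 6, 2, 7, 8, 5] cursor@42
After 6 (prev): list=[42, 53, 6, 2, 7, 8, 5] cursor@42
After 7 (next): list=[42, 53, 6, 2, 7, 8, 5] cursor@53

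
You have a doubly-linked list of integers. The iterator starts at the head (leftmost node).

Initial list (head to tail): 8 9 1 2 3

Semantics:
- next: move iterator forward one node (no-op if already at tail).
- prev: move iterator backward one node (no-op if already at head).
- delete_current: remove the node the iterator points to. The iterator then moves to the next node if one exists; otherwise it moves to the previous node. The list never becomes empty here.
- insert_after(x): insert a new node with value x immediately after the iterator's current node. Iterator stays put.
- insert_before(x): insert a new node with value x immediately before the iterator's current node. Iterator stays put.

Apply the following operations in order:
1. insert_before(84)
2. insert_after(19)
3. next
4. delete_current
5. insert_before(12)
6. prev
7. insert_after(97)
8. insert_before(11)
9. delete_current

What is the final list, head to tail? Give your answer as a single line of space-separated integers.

After 1 (insert_before(84)): list=[84, 8, 9, 1, 2, 3] cursor@8
After 2 (insert_after(19)): list=[84, 8, 19, 9, 1, 2, 3] cursor@8
After 3 (next): list=[84, 8, 19, 9, 1, 2, 3] cursor@19
After 4 (delete_current): list=[84, 8, 9, 1, 2, 3] cursor@9
After 5 (insert_before(12)): list=[84, 8, 12, 9, 1, 2, 3] cursor@9
After 6 (prev): list=[84, 8, 12, 9, 1, 2, 3] cursor@12
After 7 (insert_after(97)): list=[84, 8, 12, 97, 9, 1, 2, 3] cursor@12
After 8 (insert_before(11)): list=[84, 8, 11, 12, 97, 9, 1, 2, 3] cursor@12
After 9 (delete_current): list=[84, 8, 11, 97, 9, 1, 2, 3] cursor@97

Answer: 84 8 11 97 9 1 2 3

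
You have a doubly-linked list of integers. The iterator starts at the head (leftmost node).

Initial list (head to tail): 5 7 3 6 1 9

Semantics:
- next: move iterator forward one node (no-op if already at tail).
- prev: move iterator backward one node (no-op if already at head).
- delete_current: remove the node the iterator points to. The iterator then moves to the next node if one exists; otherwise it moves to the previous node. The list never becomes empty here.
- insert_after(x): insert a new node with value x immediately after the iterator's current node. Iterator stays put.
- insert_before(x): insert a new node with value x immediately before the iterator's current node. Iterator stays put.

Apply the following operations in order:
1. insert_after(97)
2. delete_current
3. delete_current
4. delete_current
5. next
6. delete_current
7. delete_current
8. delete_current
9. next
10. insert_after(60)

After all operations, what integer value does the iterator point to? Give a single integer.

After 1 (insert_after(97)): list=[5, 97, 7, 3, 6, 1, 9] cursor@5
After 2 (delete_current): list=[97, 7, 3, 6, 1, 9] cursor@97
After 3 (delete_current): list=[7, 3, 6, 1, 9] cursor@7
After 4 (delete_current): list=[3, 6, 1, 9] cursor@3
After 5 (next): list=[3, 6, 1, 9] cursor@6
After 6 (delete_current): list=[3, 1, 9] cursor@1
After 7 (delete_current): list=[3, 9] cursor@9
After 8 (delete_current): list=[3] cursor@3
After 9 (next): list=[3] cursor@3
After 10 (insert_after(60)): list=[3, 60] cursor@3

Answer: 3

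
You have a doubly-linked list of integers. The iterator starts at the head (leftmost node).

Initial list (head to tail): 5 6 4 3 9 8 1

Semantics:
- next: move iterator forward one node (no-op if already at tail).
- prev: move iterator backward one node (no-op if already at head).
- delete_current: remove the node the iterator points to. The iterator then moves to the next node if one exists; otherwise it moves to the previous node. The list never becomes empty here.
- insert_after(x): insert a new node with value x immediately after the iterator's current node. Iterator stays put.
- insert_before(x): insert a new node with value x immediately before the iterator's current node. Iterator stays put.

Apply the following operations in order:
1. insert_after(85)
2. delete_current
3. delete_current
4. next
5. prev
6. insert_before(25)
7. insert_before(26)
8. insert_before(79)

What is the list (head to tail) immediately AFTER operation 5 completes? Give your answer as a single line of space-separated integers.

Answer: 6 4 3 9 8 1

Derivation:
After 1 (insert_after(85)): list=[5, 85, 6, 4, 3, 9, 8, 1] cursor@5
After 2 (delete_current): list=[85, 6, 4, 3, 9, 8, 1] cursor@85
After 3 (delete_current): list=[6, 4, 3, 9, 8, 1] cursor@6
After 4 (next): list=[6, 4, 3, 9, 8, 1] cursor@4
After 5 (prev): list=[6, 4, 3, 9, 8, 1] cursor@6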